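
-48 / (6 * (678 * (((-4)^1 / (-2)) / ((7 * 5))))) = -70 / 339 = -0.21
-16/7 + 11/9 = -67/63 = -1.06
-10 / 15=-2 / 3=-0.67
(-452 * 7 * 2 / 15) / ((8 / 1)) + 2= -50.73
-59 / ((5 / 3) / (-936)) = 165672 / 5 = 33134.40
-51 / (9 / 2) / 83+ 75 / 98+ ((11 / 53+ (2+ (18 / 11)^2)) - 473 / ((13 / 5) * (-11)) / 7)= 16023983291 / 2034370338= 7.88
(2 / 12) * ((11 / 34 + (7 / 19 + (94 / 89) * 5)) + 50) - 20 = -1227059 / 114988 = -10.67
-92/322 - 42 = -296/7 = -42.29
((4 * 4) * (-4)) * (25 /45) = -320 /9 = -35.56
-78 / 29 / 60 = -13 / 290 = -0.04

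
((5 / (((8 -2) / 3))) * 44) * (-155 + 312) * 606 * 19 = 198846780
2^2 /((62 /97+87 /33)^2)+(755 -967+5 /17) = -211.33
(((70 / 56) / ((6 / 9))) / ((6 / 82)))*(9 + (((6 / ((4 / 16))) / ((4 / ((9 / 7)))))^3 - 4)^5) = 18995778081814124819933367395 / 37980492079544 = 500145654828024.31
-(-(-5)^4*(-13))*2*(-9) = 146250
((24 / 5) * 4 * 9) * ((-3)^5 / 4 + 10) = -43848 / 5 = -8769.60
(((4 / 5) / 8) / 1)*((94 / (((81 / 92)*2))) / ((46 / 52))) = 2444 / 405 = 6.03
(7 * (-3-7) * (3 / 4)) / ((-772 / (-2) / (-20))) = 525 / 193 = 2.72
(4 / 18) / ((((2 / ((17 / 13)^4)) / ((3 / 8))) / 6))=83521 / 114244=0.73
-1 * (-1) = 1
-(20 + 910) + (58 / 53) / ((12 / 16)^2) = -442682 / 477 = -928.05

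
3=3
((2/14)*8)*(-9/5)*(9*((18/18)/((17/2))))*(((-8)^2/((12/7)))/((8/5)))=-864/17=-50.82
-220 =-220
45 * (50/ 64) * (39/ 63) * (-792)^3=-75683322000/ 7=-10811903142.86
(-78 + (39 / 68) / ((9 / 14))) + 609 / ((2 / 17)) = 5099.39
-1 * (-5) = 5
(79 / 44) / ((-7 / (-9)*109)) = 711 / 33572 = 0.02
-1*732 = -732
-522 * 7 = -3654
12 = 12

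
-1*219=-219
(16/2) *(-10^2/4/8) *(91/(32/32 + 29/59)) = -134225/88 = -1525.28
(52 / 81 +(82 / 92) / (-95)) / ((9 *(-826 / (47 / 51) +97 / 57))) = -10524193 / 133947259470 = -0.00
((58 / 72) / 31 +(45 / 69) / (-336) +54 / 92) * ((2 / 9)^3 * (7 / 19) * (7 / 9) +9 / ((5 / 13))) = 14.30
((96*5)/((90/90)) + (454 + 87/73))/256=68269/18688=3.65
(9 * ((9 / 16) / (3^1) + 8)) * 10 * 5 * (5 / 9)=2046.88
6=6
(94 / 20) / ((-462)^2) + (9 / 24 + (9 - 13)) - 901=-965433869 / 1067220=-904.62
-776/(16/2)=-97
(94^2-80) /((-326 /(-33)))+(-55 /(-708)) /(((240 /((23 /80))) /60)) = 6546447127 /7385856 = 886.35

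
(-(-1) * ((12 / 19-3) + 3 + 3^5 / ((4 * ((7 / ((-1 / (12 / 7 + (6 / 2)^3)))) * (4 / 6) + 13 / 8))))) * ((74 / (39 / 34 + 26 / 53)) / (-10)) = -77208492 / 98961785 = -0.78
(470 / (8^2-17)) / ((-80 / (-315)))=315 / 8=39.38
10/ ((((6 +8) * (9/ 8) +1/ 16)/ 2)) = 320/ 253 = 1.26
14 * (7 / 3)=98 / 3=32.67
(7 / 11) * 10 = 70 / 11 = 6.36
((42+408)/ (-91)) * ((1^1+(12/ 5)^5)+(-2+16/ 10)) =-396.72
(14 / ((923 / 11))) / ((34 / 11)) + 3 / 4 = 50461 / 62764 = 0.80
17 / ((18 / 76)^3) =932824 / 729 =1279.59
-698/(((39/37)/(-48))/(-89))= -36776224/13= -2828940.31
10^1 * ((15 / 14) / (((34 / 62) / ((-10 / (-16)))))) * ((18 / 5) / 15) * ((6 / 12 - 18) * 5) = -34875 / 136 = -256.43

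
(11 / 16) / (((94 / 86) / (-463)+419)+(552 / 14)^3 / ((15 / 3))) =0.00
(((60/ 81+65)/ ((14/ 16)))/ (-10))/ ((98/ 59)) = -41890/ 9261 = -4.52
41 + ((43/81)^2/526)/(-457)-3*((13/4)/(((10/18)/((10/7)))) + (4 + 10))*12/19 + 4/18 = -238850291431/209760458166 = -1.14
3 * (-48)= -144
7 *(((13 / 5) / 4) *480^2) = 1048320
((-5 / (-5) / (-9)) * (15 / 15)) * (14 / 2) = -0.78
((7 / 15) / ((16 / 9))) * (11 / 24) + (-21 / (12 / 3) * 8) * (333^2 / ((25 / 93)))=-55440951167 / 3200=-17325297.24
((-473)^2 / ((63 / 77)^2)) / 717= 27071209 / 58077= 466.13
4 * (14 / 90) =28 / 45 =0.62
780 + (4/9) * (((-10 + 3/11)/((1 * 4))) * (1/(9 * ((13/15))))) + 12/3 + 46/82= 124174852/158301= 784.42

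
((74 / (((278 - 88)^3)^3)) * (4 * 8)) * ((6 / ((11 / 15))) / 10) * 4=333 / 13865487013941406250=0.00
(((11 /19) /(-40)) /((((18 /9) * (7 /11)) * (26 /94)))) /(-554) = 5687 /76629280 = 0.00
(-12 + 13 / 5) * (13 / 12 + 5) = -3431 / 60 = -57.18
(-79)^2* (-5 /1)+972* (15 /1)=-16625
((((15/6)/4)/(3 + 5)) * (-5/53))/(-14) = 25/47488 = 0.00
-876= -876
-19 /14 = -1.36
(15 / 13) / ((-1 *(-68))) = 15 / 884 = 0.02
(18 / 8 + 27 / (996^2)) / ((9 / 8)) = 82669 / 41334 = 2.00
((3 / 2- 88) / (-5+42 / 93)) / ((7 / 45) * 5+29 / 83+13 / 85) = 113507895 / 7640414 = 14.86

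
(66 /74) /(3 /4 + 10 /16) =0.65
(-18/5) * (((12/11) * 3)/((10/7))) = -2268/275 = -8.25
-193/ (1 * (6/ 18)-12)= 579/ 35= 16.54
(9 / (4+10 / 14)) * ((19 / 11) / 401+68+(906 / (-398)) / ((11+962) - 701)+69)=686888150445 / 2626344688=261.54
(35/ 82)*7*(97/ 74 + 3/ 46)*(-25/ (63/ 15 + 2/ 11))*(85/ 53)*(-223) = 7477380246875/ 891325486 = 8389.06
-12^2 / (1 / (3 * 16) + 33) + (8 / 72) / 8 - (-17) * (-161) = -312842519 / 114120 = -2741.35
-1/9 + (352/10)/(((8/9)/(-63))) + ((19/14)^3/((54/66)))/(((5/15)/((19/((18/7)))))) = -256893737/105840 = -2427.19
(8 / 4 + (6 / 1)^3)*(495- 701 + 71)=-29430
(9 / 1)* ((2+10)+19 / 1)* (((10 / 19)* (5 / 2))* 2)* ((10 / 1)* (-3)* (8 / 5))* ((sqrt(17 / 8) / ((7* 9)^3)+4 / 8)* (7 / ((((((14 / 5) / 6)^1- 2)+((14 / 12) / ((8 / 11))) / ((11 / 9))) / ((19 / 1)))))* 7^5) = 170128000* sqrt(34) / 477+9453332448000 / 53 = 178366842851.54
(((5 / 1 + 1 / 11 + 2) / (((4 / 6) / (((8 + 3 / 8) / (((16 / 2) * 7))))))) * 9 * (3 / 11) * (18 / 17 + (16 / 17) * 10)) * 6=56511351 / 230384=245.29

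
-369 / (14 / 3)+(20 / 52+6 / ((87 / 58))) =-13593 / 182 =-74.69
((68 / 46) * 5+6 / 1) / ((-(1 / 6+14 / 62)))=-34.12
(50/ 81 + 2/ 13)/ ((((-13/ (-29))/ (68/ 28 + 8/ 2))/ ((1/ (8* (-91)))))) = -4205/ 276822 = -0.02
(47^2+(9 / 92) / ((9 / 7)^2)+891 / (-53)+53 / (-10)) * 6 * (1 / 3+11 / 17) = 2399300495 / 186507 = 12864.40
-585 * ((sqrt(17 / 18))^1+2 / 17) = -195 * sqrt(34) / 2 - 1170 / 17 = -637.34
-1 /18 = -0.06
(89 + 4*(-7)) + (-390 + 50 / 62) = -10174 / 31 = -328.19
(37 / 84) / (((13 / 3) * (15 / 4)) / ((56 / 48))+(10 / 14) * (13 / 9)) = 0.03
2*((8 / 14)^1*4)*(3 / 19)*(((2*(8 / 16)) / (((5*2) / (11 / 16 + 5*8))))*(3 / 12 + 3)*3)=10881 / 380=28.63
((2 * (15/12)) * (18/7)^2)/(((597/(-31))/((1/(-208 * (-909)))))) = -465/102424504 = -0.00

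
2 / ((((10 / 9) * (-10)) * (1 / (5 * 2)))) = -9 / 5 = -1.80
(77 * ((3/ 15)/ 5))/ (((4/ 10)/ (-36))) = -1386/ 5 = -277.20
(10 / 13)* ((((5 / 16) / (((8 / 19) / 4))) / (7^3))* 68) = 8075 / 17836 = 0.45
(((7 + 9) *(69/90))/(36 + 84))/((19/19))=23/225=0.10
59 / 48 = 1.23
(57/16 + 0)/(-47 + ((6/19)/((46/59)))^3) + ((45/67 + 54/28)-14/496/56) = 4599047374077013/1822268040200384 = 2.52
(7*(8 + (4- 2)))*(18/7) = 180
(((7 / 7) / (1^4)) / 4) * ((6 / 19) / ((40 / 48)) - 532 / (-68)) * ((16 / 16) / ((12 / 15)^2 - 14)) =-66235 / 431528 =-0.15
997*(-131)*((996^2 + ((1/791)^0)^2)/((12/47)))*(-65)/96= 395819132994545/1152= 343592997391.10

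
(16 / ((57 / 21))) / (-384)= -7 / 456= -0.02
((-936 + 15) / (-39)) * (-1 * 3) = -70.85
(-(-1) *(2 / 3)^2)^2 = 16 / 81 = 0.20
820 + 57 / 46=821.24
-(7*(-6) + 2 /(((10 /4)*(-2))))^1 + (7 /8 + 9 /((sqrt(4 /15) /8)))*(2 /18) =4*sqrt(15) + 15299 /360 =57.99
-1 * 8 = -8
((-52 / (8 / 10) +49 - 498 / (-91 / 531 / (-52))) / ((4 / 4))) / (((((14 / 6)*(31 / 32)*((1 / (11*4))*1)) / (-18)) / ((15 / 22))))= 54839669760 / 1519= 36102481.74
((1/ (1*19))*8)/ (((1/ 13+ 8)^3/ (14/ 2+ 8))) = 0.01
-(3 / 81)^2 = -1 / 729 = -0.00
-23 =-23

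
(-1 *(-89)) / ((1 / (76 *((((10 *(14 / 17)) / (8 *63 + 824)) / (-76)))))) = -3115 / 5644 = -0.55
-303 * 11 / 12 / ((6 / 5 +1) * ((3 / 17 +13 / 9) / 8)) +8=-76273 / 124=-615.10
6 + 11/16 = 107/16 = 6.69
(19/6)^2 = 361/36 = 10.03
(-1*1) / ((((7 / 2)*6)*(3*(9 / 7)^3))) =-49 / 6561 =-0.01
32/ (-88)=-4/ 11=-0.36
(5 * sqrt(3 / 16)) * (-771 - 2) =-3865 * sqrt(3) / 4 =-1673.59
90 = 90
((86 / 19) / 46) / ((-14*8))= -43 / 48944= -0.00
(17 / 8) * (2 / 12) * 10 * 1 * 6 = 85 / 4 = 21.25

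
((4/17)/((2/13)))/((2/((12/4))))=39/17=2.29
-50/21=-2.38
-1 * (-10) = 10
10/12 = 0.83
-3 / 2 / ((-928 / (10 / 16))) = 15 / 14848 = 0.00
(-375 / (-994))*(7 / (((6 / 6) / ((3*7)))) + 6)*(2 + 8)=286875 / 497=577.21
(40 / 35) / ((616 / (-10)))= -10 / 539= -0.02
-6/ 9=-2/ 3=-0.67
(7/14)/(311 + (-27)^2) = 1/2080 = 0.00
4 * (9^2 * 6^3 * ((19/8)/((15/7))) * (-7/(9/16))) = -4826304/5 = -965260.80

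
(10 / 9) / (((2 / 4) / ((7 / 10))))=1.56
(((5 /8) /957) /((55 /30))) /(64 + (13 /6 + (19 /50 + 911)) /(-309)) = 115875 /19856504624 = 0.00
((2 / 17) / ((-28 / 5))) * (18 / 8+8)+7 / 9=4819 / 8568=0.56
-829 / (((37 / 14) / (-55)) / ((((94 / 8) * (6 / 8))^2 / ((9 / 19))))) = 13395674215 / 4736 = 2828478.51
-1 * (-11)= 11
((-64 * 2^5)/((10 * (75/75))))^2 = 1048576/25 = 41943.04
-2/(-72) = 1/36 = 0.03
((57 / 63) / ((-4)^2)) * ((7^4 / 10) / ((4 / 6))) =6517 / 320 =20.37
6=6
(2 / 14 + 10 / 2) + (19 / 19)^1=43 / 7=6.14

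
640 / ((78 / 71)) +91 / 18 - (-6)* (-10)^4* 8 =112457503 / 234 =480587.62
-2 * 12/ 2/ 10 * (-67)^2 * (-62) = 1669908/ 5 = 333981.60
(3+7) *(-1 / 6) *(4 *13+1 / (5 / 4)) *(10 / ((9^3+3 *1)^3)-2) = 4314454793 / 24513948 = 176.00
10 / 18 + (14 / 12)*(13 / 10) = 373 / 180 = 2.07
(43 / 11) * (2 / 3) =86 / 33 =2.61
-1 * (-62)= 62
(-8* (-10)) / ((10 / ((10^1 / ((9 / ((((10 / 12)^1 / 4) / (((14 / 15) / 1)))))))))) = 1.98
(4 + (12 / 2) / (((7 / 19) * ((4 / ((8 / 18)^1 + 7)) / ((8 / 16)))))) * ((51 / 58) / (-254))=-27353 / 412496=-0.07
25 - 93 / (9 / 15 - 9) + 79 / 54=7094 / 189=37.53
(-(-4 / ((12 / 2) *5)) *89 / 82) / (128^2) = 89 / 10076160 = 0.00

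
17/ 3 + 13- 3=47/ 3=15.67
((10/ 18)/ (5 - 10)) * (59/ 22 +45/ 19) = -2111/ 3762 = -0.56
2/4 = 1/2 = 0.50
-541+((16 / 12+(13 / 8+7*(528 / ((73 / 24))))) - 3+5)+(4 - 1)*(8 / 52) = 15477275 / 22776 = 679.54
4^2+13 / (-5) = 67 / 5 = 13.40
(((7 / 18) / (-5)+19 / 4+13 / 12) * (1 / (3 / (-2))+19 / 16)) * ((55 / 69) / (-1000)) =-2849 / 1192320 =-0.00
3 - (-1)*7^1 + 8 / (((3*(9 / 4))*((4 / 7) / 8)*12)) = 922 / 81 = 11.38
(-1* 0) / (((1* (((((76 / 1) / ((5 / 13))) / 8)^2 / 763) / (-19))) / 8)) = 0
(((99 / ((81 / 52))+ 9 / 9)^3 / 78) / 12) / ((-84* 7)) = -4002509 / 8188128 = -0.49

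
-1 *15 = -15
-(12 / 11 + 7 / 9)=-185 / 99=-1.87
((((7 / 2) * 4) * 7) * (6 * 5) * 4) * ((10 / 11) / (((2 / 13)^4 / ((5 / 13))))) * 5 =403698750 / 11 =36699886.36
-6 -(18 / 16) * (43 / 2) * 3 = -78.56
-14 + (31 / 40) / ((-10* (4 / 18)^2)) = -24911 / 1600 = -15.57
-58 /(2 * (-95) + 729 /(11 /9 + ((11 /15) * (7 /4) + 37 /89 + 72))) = 34806931 /108183415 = 0.32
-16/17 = -0.94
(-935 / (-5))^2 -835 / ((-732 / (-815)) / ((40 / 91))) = 575533507 / 16653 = 34560.35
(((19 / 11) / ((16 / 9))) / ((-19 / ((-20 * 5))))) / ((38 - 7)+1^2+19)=75 / 748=0.10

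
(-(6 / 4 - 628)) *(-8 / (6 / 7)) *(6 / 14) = -2506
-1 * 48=-48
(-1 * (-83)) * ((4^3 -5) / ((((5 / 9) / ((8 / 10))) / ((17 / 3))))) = 998988 / 25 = 39959.52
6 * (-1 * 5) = -30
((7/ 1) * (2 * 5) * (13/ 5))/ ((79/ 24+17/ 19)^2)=37844352/ 3644281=10.38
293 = 293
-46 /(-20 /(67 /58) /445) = 137149 /116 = 1182.32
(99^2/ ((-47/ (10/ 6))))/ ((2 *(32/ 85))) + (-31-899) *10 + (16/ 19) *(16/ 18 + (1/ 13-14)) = -65347066325/ 6686784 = -9772.57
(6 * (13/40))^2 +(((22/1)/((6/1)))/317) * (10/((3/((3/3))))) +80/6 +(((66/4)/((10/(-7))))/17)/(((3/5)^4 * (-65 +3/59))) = 962088529729/55756749600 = 17.26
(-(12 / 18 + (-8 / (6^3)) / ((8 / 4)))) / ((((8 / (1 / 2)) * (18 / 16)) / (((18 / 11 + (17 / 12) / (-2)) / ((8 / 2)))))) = -8575 / 1026432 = -0.01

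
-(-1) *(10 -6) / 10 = 2 / 5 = 0.40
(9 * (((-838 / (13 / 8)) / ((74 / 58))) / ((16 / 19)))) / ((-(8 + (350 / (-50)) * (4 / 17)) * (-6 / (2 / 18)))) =-3924773 / 311688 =-12.59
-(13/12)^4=-28561/20736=-1.38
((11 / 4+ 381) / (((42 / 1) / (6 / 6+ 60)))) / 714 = 93635 / 119952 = 0.78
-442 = -442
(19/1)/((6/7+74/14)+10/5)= 7/3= 2.33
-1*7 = -7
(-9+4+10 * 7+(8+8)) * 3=243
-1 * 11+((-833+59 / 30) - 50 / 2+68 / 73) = -866.10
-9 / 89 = -0.10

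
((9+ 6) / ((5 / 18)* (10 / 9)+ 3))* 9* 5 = 54675 / 268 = 204.01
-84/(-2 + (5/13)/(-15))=3276/79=41.47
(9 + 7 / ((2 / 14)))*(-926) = -53708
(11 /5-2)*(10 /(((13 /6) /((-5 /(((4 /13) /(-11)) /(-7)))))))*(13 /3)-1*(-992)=-4013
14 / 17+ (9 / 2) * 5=793 / 34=23.32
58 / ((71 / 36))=2088 / 71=29.41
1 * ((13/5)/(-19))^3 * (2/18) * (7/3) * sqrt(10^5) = -61516 * sqrt(10)/925965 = -0.21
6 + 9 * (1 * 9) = 87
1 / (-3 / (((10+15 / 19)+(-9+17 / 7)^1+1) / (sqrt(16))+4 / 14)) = -141 / 266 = -0.53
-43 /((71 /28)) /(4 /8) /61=-2408 /4331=-0.56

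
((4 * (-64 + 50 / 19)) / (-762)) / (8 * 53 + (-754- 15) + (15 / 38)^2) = -177232 / 189720855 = -0.00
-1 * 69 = -69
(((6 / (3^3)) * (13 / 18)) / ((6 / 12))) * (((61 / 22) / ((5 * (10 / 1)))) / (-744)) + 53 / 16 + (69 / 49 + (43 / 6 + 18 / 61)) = 603460696549 / 49535501400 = 12.18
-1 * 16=-16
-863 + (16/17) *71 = -13535/17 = -796.18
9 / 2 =4.50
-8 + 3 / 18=-47 / 6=-7.83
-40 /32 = -5 /4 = -1.25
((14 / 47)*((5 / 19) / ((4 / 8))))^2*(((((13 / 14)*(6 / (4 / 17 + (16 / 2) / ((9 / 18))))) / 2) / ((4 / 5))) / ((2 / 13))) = 2513875 / 73365308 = 0.03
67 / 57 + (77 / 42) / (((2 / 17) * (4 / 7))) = 28.45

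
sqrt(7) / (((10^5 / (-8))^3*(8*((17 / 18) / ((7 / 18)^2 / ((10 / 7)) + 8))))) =-26263*sqrt(7) / 47812500000000000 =-0.00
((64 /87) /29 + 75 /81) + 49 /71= 2646314 /1612197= 1.64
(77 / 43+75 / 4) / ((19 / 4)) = 3533 / 817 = 4.32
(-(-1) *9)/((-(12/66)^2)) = -1089/4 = -272.25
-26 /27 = -0.96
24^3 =13824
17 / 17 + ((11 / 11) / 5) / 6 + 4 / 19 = 1.24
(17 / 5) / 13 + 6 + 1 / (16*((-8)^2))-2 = 283713 / 66560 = 4.26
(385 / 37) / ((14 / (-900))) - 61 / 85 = -2106007 / 3145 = -669.64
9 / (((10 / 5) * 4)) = 9 / 8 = 1.12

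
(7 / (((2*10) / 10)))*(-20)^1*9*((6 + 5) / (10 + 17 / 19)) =-14630 / 23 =-636.09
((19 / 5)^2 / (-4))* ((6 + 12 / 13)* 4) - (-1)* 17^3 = 312847 / 65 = 4813.03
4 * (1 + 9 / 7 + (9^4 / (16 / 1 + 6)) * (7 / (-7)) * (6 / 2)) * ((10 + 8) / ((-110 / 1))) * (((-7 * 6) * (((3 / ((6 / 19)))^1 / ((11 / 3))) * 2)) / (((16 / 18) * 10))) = -1903529079 / 133100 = -14301.50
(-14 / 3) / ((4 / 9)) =-21 / 2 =-10.50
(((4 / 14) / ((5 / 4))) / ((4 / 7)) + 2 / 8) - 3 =-47 / 20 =-2.35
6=6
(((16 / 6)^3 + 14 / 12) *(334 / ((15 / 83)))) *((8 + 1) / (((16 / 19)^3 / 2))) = 1121353.25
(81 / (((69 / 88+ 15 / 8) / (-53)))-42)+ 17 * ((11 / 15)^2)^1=-4818409 / 2925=-1647.32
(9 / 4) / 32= 9 / 128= 0.07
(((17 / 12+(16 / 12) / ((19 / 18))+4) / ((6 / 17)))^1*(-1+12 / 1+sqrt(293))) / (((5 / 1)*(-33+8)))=-25891*sqrt(293) / 171000 - 284801 / 171000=-4.26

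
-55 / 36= -1.53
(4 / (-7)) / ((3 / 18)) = -3.43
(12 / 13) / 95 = 12 / 1235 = 0.01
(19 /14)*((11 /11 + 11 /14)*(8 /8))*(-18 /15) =-285 /98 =-2.91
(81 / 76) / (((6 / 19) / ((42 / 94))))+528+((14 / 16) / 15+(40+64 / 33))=5909369 / 10340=571.51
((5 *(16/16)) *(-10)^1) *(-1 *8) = 400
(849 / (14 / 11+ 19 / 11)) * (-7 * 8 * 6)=-95088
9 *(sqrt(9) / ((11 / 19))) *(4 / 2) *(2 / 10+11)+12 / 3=57676 / 55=1048.65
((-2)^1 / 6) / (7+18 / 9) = -1 / 27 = -0.04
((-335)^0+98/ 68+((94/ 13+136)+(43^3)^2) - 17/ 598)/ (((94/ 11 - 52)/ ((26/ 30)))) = -117815460100701/ 934490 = -126074607.65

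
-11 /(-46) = 0.24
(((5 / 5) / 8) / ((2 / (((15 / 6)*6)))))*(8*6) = 45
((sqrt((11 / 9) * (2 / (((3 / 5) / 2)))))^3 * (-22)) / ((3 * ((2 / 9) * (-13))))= 4840 * sqrt(165) / 1053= 59.04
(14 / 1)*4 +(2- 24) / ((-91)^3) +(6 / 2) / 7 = 42522957 / 753571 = 56.43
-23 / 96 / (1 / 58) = -667 / 48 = -13.90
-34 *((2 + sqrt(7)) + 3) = -259.96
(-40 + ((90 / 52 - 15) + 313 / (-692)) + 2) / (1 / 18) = -4187583 / 4498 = -930.99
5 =5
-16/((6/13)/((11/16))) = -143/6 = -23.83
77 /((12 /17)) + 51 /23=30719 /276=111.30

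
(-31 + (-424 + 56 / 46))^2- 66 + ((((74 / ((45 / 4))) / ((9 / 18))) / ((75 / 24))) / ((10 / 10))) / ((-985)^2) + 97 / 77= 9152305602108498988 / 44460196790625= 205853.92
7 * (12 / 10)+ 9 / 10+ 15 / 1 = 243 / 10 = 24.30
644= 644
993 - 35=958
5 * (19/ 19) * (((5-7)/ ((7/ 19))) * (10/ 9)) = -1900/ 63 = -30.16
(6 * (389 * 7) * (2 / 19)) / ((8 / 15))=122535 / 38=3224.61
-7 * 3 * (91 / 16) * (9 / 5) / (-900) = 1911 / 8000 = 0.24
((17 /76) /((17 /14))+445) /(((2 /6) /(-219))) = -11114469 /38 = -292486.03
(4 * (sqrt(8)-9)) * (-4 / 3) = 48-32 * sqrt(2) / 3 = 32.92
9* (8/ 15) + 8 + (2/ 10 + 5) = 18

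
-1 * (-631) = 631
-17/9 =-1.89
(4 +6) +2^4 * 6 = 106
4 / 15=0.27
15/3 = 5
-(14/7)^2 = -4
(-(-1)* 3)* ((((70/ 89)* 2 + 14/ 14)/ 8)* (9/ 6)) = 1.45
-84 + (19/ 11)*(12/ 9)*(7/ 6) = -81.31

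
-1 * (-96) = 96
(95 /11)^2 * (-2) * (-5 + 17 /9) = 505400 /1089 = 464.10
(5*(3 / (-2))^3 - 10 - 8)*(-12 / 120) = 279 / 80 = 3.49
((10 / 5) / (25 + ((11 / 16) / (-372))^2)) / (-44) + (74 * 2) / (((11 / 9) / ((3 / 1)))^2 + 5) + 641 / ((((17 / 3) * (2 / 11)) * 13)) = 76.50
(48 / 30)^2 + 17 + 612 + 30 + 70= 18289 / 25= 731.56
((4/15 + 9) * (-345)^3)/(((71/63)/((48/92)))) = -12507623100/71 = -176163705.63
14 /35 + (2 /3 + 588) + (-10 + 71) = 9751 /15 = 650.07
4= 4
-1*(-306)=306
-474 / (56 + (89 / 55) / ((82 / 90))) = -213774 / 26057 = -8.20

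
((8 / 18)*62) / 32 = 0.86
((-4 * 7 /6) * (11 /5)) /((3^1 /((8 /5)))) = -1232 /225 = -5.48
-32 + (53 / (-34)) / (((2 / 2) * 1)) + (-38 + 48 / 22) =-25947 / 374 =-69.38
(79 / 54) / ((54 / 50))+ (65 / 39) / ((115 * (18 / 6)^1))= 1.36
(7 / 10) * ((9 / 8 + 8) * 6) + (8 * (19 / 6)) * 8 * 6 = 50173 / 40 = 1254.32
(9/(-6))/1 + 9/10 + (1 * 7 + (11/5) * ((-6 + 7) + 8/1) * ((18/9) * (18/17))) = 4108/85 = 48.33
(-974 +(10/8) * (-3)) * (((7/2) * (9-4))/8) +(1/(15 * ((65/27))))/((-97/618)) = -4315655593/2017600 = -2139.00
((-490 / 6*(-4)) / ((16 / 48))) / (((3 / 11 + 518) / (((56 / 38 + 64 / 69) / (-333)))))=-33935440 / 2488845663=-0.01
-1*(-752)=752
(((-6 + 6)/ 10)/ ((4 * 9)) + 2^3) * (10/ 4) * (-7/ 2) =-70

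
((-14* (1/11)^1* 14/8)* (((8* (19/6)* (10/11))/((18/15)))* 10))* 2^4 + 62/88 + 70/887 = -26422476877/3863772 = -6838.52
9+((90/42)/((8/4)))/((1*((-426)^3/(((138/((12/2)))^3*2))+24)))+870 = 31472484385/35804888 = 879.00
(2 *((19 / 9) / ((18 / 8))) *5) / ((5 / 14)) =2128 / 81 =26.27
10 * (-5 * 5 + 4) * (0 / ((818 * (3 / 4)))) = 0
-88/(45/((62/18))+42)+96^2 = 15728984/1707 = 9214.40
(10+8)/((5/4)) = 72/5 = 14.40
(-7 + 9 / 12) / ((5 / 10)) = -25 / 2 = -12.50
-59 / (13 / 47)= -2773 / 13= -213.31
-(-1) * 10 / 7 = 10 / 7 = 1.43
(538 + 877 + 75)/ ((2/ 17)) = 12665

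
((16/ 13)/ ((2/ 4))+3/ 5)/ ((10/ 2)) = 199/ 325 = 0.61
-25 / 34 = -0.74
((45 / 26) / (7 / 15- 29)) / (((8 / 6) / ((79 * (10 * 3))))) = -2399625 / 22256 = -107.82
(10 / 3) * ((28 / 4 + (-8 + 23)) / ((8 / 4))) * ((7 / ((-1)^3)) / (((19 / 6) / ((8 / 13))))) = -12320 / 247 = -49.88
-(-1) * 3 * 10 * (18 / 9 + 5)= 210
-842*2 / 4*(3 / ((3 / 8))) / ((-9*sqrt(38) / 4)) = 6736*sqrt(38) / 171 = 242.83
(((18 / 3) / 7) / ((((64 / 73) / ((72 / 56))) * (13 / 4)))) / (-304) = -0.00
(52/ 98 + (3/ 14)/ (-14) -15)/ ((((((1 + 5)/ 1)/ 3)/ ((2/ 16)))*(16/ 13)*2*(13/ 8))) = -2839/ 12544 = -0.23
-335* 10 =-3350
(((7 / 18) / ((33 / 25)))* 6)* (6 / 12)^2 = 175 / 396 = 0.44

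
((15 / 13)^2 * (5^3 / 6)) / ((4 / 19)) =178125 / 1352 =131.75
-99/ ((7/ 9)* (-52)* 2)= 1.22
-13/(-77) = 13/77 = 0.17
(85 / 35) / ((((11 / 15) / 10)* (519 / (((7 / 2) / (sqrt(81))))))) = 425 / 17127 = 0.02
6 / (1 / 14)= 84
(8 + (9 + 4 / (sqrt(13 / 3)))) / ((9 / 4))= 16*sqrt(39) / 117 + 68 / 9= 8.41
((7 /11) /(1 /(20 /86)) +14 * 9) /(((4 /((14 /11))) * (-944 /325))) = -33936175 /2455816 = -13.82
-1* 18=-18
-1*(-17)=17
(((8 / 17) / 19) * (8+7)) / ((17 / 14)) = 1680 / 5491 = 0.31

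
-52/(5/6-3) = 24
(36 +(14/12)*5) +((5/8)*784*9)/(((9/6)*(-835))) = 38.31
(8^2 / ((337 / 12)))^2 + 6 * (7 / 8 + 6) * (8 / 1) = 38067594 / 113569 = 335.19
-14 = -14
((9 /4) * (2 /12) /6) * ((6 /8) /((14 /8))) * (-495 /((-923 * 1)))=1485 /103376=0.01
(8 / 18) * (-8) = -32 / 9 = -3.56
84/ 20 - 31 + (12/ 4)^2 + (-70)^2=24411/ 5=4882.20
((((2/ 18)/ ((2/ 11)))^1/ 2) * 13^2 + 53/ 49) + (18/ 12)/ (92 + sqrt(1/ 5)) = 3936841841/ 74650716 - 3 * sqrt(5)/ 84638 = 52.74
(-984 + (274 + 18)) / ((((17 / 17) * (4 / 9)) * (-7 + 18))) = -1557 / 11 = -141.55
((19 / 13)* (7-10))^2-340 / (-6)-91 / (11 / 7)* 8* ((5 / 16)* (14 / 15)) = -110108 / 1859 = -59.23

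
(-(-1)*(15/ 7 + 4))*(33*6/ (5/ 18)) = 153252/ 35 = 4378.63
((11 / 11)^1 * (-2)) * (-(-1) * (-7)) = 14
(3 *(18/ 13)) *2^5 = 1728/ 13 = 132.92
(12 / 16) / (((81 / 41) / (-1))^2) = 1681 / 8748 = 0.19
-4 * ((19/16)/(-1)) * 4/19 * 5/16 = 5/16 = 0.31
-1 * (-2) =2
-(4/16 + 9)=-37/4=-9.25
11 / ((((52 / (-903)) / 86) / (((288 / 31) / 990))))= -310632 / 2015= -154.16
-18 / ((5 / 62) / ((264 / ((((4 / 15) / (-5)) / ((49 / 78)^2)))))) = 73686690 / 169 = 436015.92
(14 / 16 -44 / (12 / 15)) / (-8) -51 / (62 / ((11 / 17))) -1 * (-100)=210767 / 1984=106.23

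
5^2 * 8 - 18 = 182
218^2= 47524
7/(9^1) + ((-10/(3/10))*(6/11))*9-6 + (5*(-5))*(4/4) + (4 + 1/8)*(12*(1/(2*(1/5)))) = -27763/396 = -70.11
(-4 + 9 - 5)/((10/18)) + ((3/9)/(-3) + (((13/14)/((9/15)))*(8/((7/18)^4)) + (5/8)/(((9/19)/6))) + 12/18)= 332651255/605052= 549.79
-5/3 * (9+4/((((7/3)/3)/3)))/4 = -285/28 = -10.18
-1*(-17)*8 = 136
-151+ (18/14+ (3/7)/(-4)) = -4195/28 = -149.82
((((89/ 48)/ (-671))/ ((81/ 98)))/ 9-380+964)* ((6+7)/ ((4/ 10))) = 445643131895/ 23479632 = 18979.99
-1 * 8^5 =-32768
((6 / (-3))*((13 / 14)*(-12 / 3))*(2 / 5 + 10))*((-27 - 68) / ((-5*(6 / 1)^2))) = 40.77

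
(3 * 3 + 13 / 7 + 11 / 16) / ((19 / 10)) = 6.08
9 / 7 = 1.29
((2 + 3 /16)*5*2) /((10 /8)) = 35 /2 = 17.50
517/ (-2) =-517/ 2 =-258.50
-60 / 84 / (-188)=5 / 1316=0.00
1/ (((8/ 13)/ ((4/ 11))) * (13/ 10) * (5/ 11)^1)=1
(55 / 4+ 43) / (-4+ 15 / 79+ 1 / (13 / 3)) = -233129 / 14704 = -15.85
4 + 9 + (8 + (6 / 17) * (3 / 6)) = 360 / 17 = 21.18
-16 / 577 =-0.03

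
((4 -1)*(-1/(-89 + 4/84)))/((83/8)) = 126/38761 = 0.00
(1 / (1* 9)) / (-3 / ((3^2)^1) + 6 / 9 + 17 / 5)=5 / 168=0.03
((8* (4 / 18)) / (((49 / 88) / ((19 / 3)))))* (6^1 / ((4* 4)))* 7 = 53.08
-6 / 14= -3 / 7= -0.43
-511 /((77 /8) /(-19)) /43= 11096 /473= 23.46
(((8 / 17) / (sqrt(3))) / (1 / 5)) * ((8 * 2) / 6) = 320 * sqrt(3) / 153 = 3.62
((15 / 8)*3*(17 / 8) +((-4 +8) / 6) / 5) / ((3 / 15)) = 11603 / 192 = 60.43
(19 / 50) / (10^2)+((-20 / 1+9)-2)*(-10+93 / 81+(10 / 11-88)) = 1852180643 / 1485000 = 1247.26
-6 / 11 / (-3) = 2 / 11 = 0.18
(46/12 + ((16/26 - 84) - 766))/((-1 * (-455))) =-1.86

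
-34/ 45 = -0.76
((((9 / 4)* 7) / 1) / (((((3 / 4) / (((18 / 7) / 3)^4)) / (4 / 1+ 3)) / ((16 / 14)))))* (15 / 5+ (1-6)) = -62208 / 343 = -181.36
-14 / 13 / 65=-14 / 845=-0.02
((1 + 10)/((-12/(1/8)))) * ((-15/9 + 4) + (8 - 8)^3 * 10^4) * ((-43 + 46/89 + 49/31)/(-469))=-620675/26618832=-0.02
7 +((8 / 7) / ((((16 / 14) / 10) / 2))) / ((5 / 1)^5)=4379 / 625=7.01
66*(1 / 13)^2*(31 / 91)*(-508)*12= -12472416 / 15379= -811.00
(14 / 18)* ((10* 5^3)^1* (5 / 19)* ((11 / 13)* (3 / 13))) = 481250 / 9633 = 49.96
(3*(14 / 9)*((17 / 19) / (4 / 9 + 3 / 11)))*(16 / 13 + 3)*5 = 2159850 / 17537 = 123.16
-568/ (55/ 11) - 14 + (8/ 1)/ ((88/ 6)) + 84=-2368/ 55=-43.05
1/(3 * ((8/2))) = 1/12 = 0.08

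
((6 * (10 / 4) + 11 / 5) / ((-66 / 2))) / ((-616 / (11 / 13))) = 43 / 60060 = 0.00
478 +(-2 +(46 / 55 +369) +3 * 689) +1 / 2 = 320467 / 110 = 2913.34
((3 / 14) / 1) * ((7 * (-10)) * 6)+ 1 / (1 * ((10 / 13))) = -887 / 10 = -88.70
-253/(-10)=253/10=25.30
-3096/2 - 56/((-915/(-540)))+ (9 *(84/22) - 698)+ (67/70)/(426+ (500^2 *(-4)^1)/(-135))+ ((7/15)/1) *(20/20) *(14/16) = -133771243721623/59605493640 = -2244.28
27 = 27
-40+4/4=-39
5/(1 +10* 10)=5/101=0.05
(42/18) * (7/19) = 49/57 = 0.86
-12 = -12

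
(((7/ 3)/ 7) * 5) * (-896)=-4480/ 3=-1493.33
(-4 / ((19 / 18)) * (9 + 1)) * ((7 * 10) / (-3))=16800 / 19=884.21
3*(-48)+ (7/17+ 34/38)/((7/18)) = -317988/2261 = -140.64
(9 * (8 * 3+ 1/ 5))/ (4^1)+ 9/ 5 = 225/ 4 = 56.25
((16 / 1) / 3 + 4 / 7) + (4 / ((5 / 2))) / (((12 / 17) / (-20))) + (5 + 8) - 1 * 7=-234 / 7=-33.43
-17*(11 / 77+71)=-8466 / 7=-1209.43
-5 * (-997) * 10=49850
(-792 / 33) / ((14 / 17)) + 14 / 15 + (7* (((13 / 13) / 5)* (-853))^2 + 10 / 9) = 320832889 / 1575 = 203703.42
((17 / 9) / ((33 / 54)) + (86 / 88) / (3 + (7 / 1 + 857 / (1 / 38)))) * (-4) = -4430379 / 358336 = -12.36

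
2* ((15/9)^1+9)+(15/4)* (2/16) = 2093/96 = 21.80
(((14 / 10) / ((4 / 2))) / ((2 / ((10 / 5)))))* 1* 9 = 63 / 10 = 6.30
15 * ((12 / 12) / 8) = 15 / 8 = 1.88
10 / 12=5 / 6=0.83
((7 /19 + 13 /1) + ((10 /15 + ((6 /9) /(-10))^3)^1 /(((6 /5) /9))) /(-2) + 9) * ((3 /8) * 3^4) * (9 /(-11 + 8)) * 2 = -27521289 /7600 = -3621.22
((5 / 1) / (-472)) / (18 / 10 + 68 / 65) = -65 / 17464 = -0.00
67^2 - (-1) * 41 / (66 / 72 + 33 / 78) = 944597 / 209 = 4519.60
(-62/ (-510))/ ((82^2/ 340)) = 31/ 5043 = 0.01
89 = 89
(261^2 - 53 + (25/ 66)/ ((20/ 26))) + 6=8985833/ 132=68074.49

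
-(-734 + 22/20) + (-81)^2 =72939/10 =7293.90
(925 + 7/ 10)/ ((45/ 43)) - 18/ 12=198688/ 225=883.06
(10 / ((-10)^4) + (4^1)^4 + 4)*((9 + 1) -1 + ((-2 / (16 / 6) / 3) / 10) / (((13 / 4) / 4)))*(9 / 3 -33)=-454741749 / 6500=-69960.27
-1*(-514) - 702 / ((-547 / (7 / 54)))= 514.17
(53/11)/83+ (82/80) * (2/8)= 45913/146080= 0.31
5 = 5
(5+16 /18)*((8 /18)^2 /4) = 212 /729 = 0.29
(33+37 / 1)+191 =261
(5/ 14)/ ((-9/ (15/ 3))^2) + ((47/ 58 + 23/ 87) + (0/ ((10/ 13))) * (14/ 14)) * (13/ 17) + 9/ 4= 209291/ 65772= 3.18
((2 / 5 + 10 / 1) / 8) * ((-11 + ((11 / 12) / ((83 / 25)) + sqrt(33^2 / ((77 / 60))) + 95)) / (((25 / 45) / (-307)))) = -1005001647 / 16600- 107757 * sqrt(1155) / 175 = -81468.86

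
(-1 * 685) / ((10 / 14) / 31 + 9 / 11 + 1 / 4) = -6540380 / 10419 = -627.74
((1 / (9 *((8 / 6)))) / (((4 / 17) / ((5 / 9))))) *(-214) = -9095 / 216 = -42.11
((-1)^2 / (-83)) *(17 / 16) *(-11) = 187 / 1328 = 0.14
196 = 196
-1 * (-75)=75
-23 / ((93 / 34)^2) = -26588 / 8649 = -3.07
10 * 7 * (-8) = -560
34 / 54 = 17 / 27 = 0.63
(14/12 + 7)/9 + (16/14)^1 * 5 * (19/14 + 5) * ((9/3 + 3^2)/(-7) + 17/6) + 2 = 806791/18522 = 43.56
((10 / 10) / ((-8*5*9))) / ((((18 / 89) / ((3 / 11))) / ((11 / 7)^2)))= -979 / 105840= -0.01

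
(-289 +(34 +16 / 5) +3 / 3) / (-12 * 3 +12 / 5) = 209 / 28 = 7.46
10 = 10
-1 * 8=-8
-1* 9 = -9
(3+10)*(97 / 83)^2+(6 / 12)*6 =142984 / 6889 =20.76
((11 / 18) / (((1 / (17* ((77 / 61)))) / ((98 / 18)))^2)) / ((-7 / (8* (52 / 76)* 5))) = -1680890591380 / 51539571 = -32613.59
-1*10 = -10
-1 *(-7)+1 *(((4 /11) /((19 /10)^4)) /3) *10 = 30504151 /4300593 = 7.09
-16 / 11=-1.45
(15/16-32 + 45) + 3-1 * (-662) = 10863/16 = 678.94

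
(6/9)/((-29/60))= -1.38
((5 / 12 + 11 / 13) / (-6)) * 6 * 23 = -4531 / 156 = -29.04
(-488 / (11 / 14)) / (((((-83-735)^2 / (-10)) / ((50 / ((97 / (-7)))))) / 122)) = -729316000 / 178488827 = -4.09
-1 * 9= -9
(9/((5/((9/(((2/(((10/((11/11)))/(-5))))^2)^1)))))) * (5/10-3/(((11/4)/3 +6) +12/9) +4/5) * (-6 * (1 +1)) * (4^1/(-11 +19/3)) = 300348/1925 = 156.02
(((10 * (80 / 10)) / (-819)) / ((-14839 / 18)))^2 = 25600 / 1823442421801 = 0.00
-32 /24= -4 /3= -1.33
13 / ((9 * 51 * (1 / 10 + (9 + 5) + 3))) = 130 / 78489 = 0.00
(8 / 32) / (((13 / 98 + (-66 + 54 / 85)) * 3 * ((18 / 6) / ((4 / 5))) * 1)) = -1666 / 4890447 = -0.00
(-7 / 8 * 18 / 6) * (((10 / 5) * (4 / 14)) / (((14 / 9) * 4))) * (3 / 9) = -9 / 112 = -0.08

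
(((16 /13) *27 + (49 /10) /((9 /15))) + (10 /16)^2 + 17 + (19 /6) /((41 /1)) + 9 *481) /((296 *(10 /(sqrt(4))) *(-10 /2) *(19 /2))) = -149678861 /2398073600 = -0.06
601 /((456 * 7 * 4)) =601 /12768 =0.05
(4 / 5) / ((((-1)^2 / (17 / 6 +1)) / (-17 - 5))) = -1012 / 15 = -67.47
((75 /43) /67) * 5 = 375 /2881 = 0.13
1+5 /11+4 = 60 /11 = 5.45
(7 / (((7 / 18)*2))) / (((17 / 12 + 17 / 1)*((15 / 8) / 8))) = 2304 / 1105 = 2.09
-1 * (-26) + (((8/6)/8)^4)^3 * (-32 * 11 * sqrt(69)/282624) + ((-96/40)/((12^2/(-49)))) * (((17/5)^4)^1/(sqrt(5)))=-11 * sqrt(69)/19225341591552 + 26 + 4092529 * sqrt(5)/187500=74.81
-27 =-27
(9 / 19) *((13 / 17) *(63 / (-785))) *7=-51597 / 253555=-0.20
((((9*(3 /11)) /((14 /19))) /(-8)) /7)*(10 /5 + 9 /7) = -11799 /60368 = -0.20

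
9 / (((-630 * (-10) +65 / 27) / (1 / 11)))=0.00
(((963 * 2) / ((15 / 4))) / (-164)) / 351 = -214 / 23985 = -0.01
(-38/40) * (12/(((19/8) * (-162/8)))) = 0.24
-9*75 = -675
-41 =-41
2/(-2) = -1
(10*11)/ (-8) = -55/ 4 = -13.75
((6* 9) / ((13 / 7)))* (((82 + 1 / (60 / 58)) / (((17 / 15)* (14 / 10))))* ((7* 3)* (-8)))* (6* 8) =-2709624960 / 221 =-12260746.43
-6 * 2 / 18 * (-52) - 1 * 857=-822.33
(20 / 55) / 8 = 1 / 22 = 0.05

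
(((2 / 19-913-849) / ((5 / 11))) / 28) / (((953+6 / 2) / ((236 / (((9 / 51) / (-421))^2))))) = -278214844813169 / 1430415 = -194499389.91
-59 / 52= -1.13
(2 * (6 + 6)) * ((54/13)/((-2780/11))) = -3564/9035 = -0.39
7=7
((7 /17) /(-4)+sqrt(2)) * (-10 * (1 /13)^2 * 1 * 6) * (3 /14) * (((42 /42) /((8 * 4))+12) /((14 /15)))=37125 /367744 - 37125 * sqrt(2) /37856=-1.29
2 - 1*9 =-7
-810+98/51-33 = -42895/51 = -841.08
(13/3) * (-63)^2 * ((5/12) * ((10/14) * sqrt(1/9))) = 6825/4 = 1706.25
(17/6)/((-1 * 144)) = -17/864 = -0.02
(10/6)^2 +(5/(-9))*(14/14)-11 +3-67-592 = -5983/9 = -664.78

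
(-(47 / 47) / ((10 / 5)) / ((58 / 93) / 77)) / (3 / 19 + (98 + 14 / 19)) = -136059 / 217964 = -0.62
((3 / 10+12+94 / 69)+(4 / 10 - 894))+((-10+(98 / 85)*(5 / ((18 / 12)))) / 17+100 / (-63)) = -3692999453 / 4187610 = -881.89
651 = 651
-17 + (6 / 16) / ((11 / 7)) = -1475 / 88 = -16.76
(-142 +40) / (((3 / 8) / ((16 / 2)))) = -2176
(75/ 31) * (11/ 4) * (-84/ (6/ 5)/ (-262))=1.78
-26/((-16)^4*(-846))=13/27721728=0.00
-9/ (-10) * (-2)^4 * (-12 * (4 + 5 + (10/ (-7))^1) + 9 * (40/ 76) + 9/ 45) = -4113864/ 3325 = -1237.25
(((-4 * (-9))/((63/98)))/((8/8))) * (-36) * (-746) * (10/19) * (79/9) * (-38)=-264024320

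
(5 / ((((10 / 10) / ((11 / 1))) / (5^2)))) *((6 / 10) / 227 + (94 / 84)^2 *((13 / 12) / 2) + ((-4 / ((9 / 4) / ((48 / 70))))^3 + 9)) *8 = 727906524367 / 8408988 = 86562.92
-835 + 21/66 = -18363/22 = -834.68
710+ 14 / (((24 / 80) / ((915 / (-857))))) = 565770 / 857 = 660.18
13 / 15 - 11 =-152 / 15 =-10.13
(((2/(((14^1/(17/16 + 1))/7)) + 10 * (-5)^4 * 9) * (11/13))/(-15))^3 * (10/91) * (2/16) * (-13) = 35940953214947671561/6299238400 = 5705602952.72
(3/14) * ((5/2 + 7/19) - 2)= 99/532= 0.19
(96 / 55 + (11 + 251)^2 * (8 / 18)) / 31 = 15102544 / 15345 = 984.20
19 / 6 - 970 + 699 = -1607 / 6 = -267.83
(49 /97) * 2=98 /97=1.01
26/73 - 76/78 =-1760/2847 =-0.62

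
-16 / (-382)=8 / 191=0.04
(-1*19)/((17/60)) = -67.06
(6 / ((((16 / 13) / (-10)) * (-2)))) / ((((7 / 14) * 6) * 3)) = 65 / 24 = 2.71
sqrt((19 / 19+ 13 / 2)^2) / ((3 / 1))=5 / 2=2.50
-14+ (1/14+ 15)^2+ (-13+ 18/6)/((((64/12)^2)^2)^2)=22428854483179/105226698752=213.15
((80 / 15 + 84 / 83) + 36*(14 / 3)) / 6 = 21706 / 747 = 29.06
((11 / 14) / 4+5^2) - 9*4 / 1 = -605 / 56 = -10.80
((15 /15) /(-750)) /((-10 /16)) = 4 /1875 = 0.00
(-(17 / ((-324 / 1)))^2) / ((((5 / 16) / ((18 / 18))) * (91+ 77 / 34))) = -9826 / 104024655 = -0.00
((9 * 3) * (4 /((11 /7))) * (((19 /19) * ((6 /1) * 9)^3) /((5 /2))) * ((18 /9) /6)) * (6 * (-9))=-4285540224 /55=-77918913.16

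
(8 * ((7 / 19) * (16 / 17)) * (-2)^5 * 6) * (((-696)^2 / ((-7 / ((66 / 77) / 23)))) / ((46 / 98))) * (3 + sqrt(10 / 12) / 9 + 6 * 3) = 9259450368 * sqrt(30) / 170867 + 10500216717312 / 170867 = 61749388.80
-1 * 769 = -769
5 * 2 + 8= 18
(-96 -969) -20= -1085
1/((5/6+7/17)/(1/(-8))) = -51/508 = -0.10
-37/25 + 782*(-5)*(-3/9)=97639/75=1301.85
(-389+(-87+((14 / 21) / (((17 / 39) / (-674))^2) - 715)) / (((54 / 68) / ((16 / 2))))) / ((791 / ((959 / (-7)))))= -1009181295025 / 363069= -2779585.41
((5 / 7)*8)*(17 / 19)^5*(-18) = -1022297040 / 17332693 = -58.98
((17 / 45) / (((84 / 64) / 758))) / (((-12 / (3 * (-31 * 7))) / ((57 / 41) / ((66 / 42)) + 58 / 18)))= 5327278576 / 109593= 48609.66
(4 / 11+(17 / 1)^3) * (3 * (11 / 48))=54047 / 16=3377.94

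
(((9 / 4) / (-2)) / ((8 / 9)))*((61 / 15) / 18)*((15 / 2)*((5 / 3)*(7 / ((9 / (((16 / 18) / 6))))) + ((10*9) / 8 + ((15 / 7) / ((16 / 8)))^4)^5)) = -1166585098612936623008486270034665 / 1734944944498705645160103936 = -672404.68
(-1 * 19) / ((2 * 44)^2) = -19 / 7744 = -0.00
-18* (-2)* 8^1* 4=1152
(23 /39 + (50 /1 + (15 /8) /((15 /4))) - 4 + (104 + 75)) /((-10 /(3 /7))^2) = 0.42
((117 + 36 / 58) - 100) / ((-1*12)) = -511 / 348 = -1.47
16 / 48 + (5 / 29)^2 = 916 / 2523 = 0.36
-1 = -1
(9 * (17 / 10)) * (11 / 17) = 99 / 10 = 9.90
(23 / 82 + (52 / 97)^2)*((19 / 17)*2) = 8324565 / 6558073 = 1.27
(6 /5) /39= 2 /65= 0.03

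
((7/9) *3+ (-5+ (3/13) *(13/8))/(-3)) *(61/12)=1891/96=19.70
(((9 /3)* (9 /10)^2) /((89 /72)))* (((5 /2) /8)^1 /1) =2187 /3560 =0.61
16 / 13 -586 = -7602 / 13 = -584.77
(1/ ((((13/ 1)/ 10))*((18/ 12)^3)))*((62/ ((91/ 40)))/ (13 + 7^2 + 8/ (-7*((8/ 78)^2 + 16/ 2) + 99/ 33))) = 8007920000/ 79737224931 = 0.10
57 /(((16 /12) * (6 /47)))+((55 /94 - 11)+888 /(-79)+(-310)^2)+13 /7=20047394077 /207928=96415.08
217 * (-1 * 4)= -868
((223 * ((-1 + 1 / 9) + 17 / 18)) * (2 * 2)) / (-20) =-223 / 90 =-2.48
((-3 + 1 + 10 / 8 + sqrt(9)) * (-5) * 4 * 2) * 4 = -360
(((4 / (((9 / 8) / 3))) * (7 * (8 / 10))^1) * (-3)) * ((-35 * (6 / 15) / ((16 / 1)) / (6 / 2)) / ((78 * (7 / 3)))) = 56 / 195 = 0.29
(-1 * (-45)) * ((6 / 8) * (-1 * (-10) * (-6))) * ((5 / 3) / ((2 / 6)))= -10125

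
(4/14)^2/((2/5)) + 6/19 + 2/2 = 1415/931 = 1.52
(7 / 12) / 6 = 7 / 72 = 0.10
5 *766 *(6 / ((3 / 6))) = 45960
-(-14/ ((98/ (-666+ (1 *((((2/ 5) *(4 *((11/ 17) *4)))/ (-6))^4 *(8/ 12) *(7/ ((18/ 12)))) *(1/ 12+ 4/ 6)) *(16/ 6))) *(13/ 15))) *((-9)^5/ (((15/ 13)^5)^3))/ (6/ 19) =945989383254850579648099701527/ 395082329212188720703125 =2394410.77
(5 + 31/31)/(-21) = -2/7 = -0.29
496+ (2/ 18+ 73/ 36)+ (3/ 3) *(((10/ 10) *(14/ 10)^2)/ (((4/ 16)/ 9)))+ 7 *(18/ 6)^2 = 631.70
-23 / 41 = -0.56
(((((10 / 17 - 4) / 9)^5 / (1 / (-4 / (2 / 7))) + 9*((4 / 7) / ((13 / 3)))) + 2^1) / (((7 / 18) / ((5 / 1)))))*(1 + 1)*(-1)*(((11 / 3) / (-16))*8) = 2766514075644220 / 17802267875847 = 155.40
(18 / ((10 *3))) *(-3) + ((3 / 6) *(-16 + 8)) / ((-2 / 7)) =61 / 5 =12.20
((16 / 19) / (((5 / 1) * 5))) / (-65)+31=957109 / 30875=31.00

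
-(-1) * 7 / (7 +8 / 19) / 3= 133 / 423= 0.31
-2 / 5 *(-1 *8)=16 / 5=3.20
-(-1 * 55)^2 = -3025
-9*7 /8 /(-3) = 21 /8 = 2.62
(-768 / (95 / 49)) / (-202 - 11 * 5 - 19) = 3136 / 2185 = 1.44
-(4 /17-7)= 115 /17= 6.76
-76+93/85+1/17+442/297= -73.36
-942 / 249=-314 / 83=-3.78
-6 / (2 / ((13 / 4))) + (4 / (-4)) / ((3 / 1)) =-121 / 12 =-10.08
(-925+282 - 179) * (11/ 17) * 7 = -63294/ 17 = -3723.18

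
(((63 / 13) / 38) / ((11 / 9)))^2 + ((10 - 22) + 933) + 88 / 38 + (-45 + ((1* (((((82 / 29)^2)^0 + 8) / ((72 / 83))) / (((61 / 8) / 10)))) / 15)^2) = 869369076240625 / 988875114084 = 879.15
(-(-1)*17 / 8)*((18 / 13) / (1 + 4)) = 0.59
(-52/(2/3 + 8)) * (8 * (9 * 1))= -432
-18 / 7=-2.57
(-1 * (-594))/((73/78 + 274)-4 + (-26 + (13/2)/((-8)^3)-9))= 23721984/9421829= 2.52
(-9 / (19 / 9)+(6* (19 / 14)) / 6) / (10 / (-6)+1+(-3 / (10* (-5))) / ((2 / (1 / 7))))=115950 / 26429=4.39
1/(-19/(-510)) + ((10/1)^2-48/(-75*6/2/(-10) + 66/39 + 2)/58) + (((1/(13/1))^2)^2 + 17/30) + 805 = 932.38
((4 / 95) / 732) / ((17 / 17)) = 1 / 17385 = 0.00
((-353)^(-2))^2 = 1 / 15527402881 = 0.00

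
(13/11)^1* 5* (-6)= -390/11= -35.45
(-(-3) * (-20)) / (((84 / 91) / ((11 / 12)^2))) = -7865 / 144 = -54.62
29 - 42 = -13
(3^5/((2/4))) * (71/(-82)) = -420.80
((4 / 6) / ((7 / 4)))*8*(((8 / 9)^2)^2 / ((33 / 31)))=8126464 / 4546773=1.79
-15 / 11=-1.36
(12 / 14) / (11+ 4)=2 / 35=0.06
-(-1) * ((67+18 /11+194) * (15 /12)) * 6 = 43335 /22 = 1969.77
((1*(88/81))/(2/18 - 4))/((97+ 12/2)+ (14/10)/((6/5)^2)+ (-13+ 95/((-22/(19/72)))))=-15488/4980325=-0.00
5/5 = 1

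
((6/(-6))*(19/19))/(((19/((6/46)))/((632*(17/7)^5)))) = -2692048872/7344659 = -366.53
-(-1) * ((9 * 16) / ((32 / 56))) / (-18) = -14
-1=-1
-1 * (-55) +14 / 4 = 117 / 2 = 58.50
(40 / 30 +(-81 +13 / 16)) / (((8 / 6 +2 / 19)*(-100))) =14383 / 26240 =0.55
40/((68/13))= 130/17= 7.65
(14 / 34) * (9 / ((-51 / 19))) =-399 / 289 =-1.38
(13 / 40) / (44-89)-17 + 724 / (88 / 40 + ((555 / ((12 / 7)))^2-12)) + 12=-5.00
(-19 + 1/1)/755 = -18/755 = -0.02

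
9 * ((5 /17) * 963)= 43335 /17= 2549.12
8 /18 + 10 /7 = 118 /63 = 1.87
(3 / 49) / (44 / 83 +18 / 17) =4233 / 109858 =0.04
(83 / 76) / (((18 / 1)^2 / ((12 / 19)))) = 83 / 38988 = 0.00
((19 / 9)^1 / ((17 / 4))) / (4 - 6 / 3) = 38 / 153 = 0.25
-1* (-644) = 644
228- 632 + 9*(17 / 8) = -3079 / 8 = -384.88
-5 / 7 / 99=-5 / 693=-0.01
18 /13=1.38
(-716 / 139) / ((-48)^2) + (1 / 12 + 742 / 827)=64777199 / 66212928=0.98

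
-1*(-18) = 18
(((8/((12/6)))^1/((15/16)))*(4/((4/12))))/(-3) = -256/15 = -17.07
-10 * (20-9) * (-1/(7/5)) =550/7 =78.57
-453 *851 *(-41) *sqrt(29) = 15805623 *sqrt(29) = 85115884.73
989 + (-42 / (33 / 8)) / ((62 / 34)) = 983.42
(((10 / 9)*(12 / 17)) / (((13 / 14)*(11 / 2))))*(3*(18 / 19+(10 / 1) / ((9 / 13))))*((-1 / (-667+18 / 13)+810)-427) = 3256490639360 / 1199020251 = 2715.96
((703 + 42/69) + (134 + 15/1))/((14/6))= 58830/161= 365.40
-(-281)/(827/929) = 261049/827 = 315.66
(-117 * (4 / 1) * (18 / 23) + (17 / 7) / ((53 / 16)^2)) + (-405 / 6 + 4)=-388517655 / 904498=-429.54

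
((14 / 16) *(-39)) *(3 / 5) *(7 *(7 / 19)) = -40131 / 760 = -52.80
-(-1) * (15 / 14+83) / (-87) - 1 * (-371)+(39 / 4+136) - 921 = -987107 / 2436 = -405.22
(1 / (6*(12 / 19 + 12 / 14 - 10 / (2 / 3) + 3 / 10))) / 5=-133 / 52713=-0.00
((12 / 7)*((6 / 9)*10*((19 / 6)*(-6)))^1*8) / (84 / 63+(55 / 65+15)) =-47424 / 469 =-101.12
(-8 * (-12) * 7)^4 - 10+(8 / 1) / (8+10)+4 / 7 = 12847470869962 / 63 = 203928109047.02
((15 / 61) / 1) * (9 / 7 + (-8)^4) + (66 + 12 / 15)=1074.33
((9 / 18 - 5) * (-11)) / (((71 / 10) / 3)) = 1485 / 71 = 20.92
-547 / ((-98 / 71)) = 38837 / 98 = 396.30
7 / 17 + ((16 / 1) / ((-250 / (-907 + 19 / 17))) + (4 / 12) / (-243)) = 3617942 / 61965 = 58.39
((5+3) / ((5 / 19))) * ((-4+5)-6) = -152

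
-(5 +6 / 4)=-13 / 2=-6.50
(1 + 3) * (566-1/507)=1147844/507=2263.99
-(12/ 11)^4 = -20736/ 14641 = -1.42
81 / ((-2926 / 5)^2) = 2025 / 8561476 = 0.00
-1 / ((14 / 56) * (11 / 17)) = -68 / 11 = -6.18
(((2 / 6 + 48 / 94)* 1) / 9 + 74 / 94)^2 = 1249924 / 1610361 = 0.78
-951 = -951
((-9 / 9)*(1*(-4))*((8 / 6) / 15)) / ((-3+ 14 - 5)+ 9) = 16 / 675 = 0.02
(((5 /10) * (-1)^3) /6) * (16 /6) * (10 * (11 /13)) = -220 /117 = -1.88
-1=-1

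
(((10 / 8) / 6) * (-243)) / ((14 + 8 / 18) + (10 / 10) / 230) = -419175 / 119636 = -3.50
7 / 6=1.17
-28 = -28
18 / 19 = 0.95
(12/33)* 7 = 28/11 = 2.55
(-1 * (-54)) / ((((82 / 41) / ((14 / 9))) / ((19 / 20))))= 399 / 10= 39.90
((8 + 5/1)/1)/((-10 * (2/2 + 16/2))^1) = -13/90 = -0.14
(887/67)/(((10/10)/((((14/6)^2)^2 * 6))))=4259374/1809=2354.55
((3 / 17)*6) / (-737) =-18 / 12529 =-0.00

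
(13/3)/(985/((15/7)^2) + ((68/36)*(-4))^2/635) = 222885/11038003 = 0.02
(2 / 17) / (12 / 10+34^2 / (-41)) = -205 / 47039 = -0.00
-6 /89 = -0.07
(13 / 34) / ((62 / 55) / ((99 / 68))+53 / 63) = 0.24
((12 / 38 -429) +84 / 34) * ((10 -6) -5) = 137667 / 323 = 426.21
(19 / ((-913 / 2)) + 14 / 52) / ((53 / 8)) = 21612 / 629057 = 0.03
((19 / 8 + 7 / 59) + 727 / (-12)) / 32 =-82255 / 45312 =-1.82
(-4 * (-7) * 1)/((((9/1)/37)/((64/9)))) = 66304/81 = 818.57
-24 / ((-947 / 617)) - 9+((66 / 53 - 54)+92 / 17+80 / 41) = -1355770567 / 34983127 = -38.75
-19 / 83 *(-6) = 114 / 83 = 1.37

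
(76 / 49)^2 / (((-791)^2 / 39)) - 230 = -230.00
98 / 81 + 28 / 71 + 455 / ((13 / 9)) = 1820791 / 5751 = 316.60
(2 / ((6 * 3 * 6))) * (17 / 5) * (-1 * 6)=-17 / 45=-0.38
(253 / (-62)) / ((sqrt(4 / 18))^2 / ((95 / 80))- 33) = 43263 / 347882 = 0.12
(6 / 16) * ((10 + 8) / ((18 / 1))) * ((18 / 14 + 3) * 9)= 405 / 28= 14.46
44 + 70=114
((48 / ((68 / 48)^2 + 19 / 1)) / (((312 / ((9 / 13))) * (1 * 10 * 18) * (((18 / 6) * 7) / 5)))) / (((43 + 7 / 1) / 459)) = 5508 / 89464375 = 0.00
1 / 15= 0.07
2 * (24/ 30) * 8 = 64/ 5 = 12.80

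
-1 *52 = -52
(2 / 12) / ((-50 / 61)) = -61 / 300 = -0.20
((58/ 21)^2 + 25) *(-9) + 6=-14095/ 49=-287.65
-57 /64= -0.89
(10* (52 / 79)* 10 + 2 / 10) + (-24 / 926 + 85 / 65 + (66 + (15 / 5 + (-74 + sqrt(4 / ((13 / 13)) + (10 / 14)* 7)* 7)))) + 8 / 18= 83.75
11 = 11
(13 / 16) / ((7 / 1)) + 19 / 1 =2141 / 112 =19.12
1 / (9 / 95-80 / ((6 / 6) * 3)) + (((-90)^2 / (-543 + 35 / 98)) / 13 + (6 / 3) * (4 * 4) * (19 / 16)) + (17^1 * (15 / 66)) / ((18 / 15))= 3952342574153 / 98725050996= 40.03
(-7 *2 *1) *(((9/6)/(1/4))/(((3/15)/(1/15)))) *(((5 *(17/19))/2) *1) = -1190/19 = -62.63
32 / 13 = 2.46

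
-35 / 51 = -0.69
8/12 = 2/3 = 0.67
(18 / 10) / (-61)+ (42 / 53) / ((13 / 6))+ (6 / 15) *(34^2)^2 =112329802147 / 210145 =534534.74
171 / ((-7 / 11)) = -1881 / 7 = -268.71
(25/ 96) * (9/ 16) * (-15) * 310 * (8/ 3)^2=-19375/ 4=-4843.75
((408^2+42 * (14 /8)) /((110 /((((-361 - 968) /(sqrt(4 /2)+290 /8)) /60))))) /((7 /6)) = -763.16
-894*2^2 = -3576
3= 3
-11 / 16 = -0.69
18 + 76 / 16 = 91 / 4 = 22.75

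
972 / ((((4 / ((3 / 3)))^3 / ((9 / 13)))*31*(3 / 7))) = 0.79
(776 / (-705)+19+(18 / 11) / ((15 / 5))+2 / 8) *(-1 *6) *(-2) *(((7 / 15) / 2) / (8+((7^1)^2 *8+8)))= 4059377 / 31640400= 0.13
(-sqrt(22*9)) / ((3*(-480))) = sqrt(22) / 480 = 0.01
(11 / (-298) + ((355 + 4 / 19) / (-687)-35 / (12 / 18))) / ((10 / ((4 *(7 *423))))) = -40737234678 / 648299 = -62837.11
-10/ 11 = -0.91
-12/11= -1.09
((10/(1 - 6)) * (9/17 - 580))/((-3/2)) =-39404/51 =-772.63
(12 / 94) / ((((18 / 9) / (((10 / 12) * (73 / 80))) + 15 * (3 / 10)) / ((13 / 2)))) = 1898 / 16309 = 0.12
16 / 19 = 0.84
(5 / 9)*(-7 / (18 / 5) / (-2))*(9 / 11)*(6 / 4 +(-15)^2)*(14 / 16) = 184975 / 2112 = 87.58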